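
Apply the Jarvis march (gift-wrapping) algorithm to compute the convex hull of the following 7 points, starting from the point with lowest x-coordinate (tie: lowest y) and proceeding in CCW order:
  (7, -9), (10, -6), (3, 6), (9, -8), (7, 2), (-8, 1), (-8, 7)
Hull (CCW) = [(-8, 1), (7, -9), (9, -8), (10, -6), (7, 2), (3, 6), (-8, 7)]

Jarvis march: at each step, from the current hull vertex p, select the next vertex q as the point such that every other point lies strictly to the left of (or on) the directed line p → q. (Equivalently: for every other point r, the cross product (q − p) × (r − p) ≥ 0.)
Starting point (lowest x, tie lowest y): (-8, 1). Wrap until returning to start. Resulting hull: (-8, 1), (7, -9), (9, -8), (10, -6), (7, 2), (3, 6), (-8, 7).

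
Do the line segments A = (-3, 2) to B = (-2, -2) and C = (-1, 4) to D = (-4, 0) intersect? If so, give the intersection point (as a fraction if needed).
Yes; intersection at (-23/8, 3/2) (t = 1/8 on AB, s = 5/8 on CD)

Parametrize AB as A + t(B − A) = (-3 + 1 t, 2 + -4 t) and CD as C + s(D − C) = (-1 + -3 s, 4 + -4 s). Solve the linear system for (t, s). Determinant = 16 ≠ 0, so a unique intersection of the containing lines exists. Solution: t = 1/8, s = 5/8 — both in [0, 1], so the segments cross. Intersection point: (-23/8, 3/2).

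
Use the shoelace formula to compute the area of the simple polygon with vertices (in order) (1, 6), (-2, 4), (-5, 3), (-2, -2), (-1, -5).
Area = 53/2

Shoelace formula: Area = (1/2) |Σ_i (x_i · y_{i+1} − x_{i+1} · y_i)| (indices mod n). Compute each cross term:
  (1)(4) − (-2)(6) = 16
  (-2)(3) − (-5)(4) = 14
  (-5)(-2) − (-2)(3) = 16
  (-2)(-5) − (-1)(-2) = 8
  (-1)(6) − (1)(-5) = -1
Sum = 53, so (signed) Area = 53/2 = 53/2, |Area| = 53/2.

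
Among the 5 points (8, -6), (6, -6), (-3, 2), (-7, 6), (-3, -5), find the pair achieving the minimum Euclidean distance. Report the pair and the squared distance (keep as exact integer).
Pair = ((8, -6), (6, -6)); squared distance = 4

Compute all C(5, 2) = 10 pairwise squared distances (x_i − x_j)² + (y_i − y_j)². The minimum is 4, attained by the pair ((8, -6), (6, -6)).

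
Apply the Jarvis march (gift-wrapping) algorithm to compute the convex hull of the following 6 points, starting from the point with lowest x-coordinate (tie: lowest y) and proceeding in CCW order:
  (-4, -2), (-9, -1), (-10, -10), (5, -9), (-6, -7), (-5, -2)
Hull (CCW) = [(-10, -10), (5, -9), (-4, -2), (-9, -1)]

Jarvis march: at each step, from the current hull vertex p, select the next vertex q as the point such that every other point lies strictly to the left of (or on) the directed line p → q. (Equivalently: for every other point r, the cross product (q − p) × (r − p) ≥ 0.)
Starting point (lowest x, tie lowest y): (-10, -10). Wrap until returning to start. Resulting hull: (-10, -10), (5, -9), (-4, -2), (-9, -1).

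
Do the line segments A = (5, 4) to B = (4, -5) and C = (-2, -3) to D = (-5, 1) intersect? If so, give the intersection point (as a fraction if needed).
No (intersection of containing lines falls outside at least one segment)

Parametrize and solve: t = 49/31, s = -56/31. At least one of these is outside [0, 1], so the segments do not intersect.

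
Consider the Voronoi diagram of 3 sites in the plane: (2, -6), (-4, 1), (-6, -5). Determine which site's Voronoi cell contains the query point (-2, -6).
Nearest site = (2, -6)

The Voronoi cell of site s contains exactly those query points closer to s than to any other site. Compute squared distances from q = (-2, -6) to each site:
  (2 − -2)² + (-6 − -6)² = 16
  (-6 − -2)² + (-5 − -6)² = 17
  (-4 − -2)² + (1 − -6)² = 53
Minimum is attained by (2, -6), so q lies in its Voronoi cell.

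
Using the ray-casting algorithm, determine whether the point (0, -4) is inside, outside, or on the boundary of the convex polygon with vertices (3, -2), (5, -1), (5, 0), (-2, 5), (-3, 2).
The point (0, -4) lies strictly outside the polygon

Cast a horizontal ray to the right from the query point and count how many polygon edges it crosses (each edge strictly once or zero times, handled with the usual half-open convention). 
Parity of crossings → even ⇒ outside.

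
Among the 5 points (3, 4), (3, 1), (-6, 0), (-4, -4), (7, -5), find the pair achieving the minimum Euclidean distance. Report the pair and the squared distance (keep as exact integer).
Pair = ((3, 4), (3, 1)); squared distance = 9

Compute all C(5, 2) = 10 pairwise squared distances (x_i − x_j)² + (y_i − y_j)². The minimum is 9, attained by the pair ((3, 4), (3, 1)).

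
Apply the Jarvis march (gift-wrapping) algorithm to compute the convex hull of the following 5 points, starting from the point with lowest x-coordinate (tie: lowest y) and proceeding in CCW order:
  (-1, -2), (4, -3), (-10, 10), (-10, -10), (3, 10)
Hull (CCW) = [(-10, -10), (4, -3), (3, 10), (-10, 10)]

Jarvis march: at each step, from the current hull vertex p, select the next vertex q as the point such that every other point lies strictly to the left of (or on) the directed line p → q. (Equivalently: for every other point r, the cross product (q − p) × (r − p) ≥ 0.)
Starting point (lowest x, tie lowest y): (-10, -10). Wrap until returning to start. Resulting hull: (-10, -10), (4, -3), (3, 10), (-10, 10).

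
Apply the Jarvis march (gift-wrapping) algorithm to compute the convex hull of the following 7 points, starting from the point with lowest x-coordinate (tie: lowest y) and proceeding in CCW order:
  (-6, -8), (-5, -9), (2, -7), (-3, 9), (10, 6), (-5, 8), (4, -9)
Hull (CCW) = [(-6, -8), (-5, -9), (4, -9), (10, 6), (-3, 9), (-5, 8)]

Jarvis march: at each step, from the current hull vertex p, select the next vertex q as the point such that every other point lies strictly to the left of (or on) the directed line p → q. (Equivalently: for every other point r, the cross product (q − p) × (r − p) ≥ 0.)
Starting point (lowest x, tie lowest y): (-6, -8). Wrap until returning to start. Resulting hull: (-6, -8), (-5, -9), (4, -9), (10, 6), (-3, 9), (-5, 8).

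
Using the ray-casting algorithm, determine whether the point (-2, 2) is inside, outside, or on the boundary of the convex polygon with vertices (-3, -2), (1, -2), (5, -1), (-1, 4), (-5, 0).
The point (-2, 2) lies strictly inside the polygon

Cast a horizontal ray to the right from the query point and count how many polygon edges it crosses (each edge strictly once or zero times, handled with the usual half-open convention). 
Parity of crossings → odd ⇒ inside.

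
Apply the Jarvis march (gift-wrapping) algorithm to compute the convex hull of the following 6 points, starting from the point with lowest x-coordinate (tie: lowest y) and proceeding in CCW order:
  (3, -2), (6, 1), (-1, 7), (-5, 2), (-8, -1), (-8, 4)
Hull (CCW) = [(-8, -1), (3, -2), (6, 1), (-1, 7), (-8, 4)]

Jarvis march: at each step, from the current hull vertex p, select the next vertex q as the point such that every other point lies strictly to the left of (or on) the directed line p → q. (Equivalently: for every other point r, the cross product (q − p) × (r − p) ≥ 0.)
Starting point (lowest x, tie lowest y): (-8, -1). Wrap until returning to start. Resulting hull: (-8, -1), (3, -2), (6, 1), (-1, 7), (-8, 4).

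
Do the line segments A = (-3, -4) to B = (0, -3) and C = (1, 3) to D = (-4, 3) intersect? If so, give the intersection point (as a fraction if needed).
No (intersection of containing lines falls outside at least one segment)

Parametrize and solve: t = 7, s = -17/5. At least one of these is outside [0, 1], so the segments do not intersect.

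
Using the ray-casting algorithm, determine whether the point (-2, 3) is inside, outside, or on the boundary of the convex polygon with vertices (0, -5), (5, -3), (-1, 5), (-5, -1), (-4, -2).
The point (-2, 3) lies strictly inside the polygon

Cast a horizontal ray to the right from the query point and count how many polygon edges it crosses (each edge strictly once or zero times, handled with the usual half-open convention). 
Parity of crossings → odd ⇒ inside.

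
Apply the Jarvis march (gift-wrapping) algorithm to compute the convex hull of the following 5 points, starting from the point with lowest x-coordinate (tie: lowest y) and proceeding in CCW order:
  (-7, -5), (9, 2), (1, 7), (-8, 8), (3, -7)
Hull (CCW) = [(-8, 8), (-7, -5), (3, -7), (9, 2), (1, 7)]

Jarvis march: at each step, from the current hull vertex p, select the next vertex q as the point such that every other point lies strictly to the left of (or on) the directed line p → q. (Equivalently: for every other point r, the cross product (q − p) × (r − p) ≥ 0.)
Starting point (lowest x, tie lowest y): (-8, 8). Wrap until returning to start. Resulting hull: (-8, 8), (-7, -5), (3, -7), (9, 2), (1, 7).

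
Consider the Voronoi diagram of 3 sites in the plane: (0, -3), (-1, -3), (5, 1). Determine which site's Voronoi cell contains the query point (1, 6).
Nearest site = (5, 1)

The Voronoi cell of site s contains exactly those query points closer to s than to any other site. Compute squared distances from q = (1, 6) to each site:
  (5 − 1)² + (1 − 6)² = 41
  (0 − 1)² + (-3 − 6)² = 82
  (-1 − 1)² + (-3 − 6)² = 85
Minimum is attained by (5, 1), so q lies in its Voronoi cell.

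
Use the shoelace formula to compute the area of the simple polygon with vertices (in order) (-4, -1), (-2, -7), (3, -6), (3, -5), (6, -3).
Area = 65/2

Shoelace formula: Area = (1/2) |Σ_i (x_i · y_{i+1} − x_{i+1} · y_i)| (indices mod n). Compute each cross term:
  (-4)(-7) − (-2)(-1) = 26
  (-2)(-6) − (3)(-7) = 33
  (3)(-5) − (3)(-6) = 3
  (3)(-3) − (6)(-5) = 21
  (6)(-1) − (-4)(-3) = -18
Sum = 65, so (signed) Area = 65/2 = 65/2, |Area| = 65/2.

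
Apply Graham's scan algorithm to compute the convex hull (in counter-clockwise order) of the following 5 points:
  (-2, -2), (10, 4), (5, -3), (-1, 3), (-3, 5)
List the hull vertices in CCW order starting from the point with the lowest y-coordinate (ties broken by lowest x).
Hull (CCW) = [(5, -3), (10, 4), (-3, 5), (-2, -2)]

Graham scan procedure:
  1. Find the pivot p₀ = point with lowest y (tie → lowest x): (5, -3).
  2. Sort the remaining points by polar angle around p₀.
  3. Walk through sorted points, maintaining a stack; pop the top while the last three entries make a non-left turn (cross product ≤ 0).
  4. Final stack is the convex hull in CCW order: (5, -3), (10, 4), (-3, 5), (-2, -2).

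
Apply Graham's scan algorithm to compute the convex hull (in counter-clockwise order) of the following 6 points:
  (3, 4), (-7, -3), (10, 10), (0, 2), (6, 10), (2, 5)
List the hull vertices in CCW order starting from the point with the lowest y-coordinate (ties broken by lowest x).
Hull (CCW) = [(-7, -3), (3, 4), (10, 10), (6, 10)]

Graham scan procedure:
  1. Find the pivot p₀ = point with lowest y (tie → lowest x): (-7, -3).
  2. Sort the remaining points by polar angle around p₀.
  3. Walk through sorted points, maintaining a stack; pop the top while the last three entries make a non-left turn (cross product ≤ 0).
  4. Final stack is the convex hull in CCW order: (-7, -3), (3, 4), (10, 10), (6, 10).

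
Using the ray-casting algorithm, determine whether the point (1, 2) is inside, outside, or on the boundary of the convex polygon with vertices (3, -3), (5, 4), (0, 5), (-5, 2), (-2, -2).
The point (1, 2) lies strictly inside the polygon

Cast a horizontal ray to the right from the query point and count how many polygon edges it crosses (each edge strictly once or zero times, handled with the usual half-open convention). 
Parity of crossings → odd ⇒ inside.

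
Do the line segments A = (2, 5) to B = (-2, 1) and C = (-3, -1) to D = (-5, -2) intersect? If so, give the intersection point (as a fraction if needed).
No (intersection of containing lines falls outside at least one segment)

Parametrize and solve: t = 7/4, s = 1. At least one of these is outside [0, 1], so the segments do not intersect.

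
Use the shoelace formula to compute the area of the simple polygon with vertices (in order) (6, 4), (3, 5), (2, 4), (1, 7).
Area = 4

Shoelace formula: Area = (1/2) |Σ_i (x_i · y_{i+1} − x_{i+1} · y_i)| (indices mod n). Compute each cross term:
  (6)(5) − (3)(4) = 18
  (3)(4) − (2)(5) = 2
  (2)(7) − (1)(4) = 10
  (1)(4) − (6)(7) = -38
Sum = -8, so (signed) Area = -8/2 = -4, |Area| = 4.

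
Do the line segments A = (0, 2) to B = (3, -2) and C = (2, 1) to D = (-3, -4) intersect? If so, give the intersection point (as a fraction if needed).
Yes; intersection at (9/7, 2/7) (t = 3/7 on AB, s = 1/7 on CD)

Parametrize AB as A + t(B − A) = (0 + 3 t, 2 + -4 t) and CD as C + s(D − C) = (2 + -5 s, 1 + -5 s). Solve the linear system for (t, s). Determinant = 35 ≠ 0, so a unique intersection of the containing lines exists. Solution: t = 3/7, s = 1/7 — both in [0, 1], so the segments cross. Intersection point: (9/7, 2/7).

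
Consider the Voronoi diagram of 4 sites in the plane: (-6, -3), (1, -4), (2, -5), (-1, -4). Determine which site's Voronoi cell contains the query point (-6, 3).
Nearest site = (-6, -3)

The Voronoi cell of site s contains exactly those query points closer to s than to any other site. Compute squared distances from q = (-6, 3) to each site:
  (-6 − -6)² + (-3 − 3)² = 36
  (-1 − -6)² + (-4 − 3)² = 74
  (1 − -6)² + (-4 − 3)² = 98
  (2 − -6)² + (-5 − 3)² = 128
Minimum is attained by (-6, -3), so q lies in its Voronoi cell.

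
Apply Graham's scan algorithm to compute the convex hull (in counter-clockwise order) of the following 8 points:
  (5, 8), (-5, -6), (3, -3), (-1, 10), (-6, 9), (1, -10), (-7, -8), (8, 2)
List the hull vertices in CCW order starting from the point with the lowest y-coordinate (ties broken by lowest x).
Hull (CCW) = [(1, -10), (8, 2), (5, 8), (-1, 10), (-6, 9), (-7, -8)]

Graham scan procedure:
  1. Find the pivot p₀ = point with lowest y (tie → lowest x): (1, -10).
  2. Sort the remaining points by polar angle around p₀.
  3. Walk through sorted points, maintaining a stack; pop the top while the last three entries make a non-left turn (cross product ≤ 0).
  4. Final stack is the convex hull in CCW order: (1, -10), (8, 2), (5, 8), (-1, 10), (-6, 9), (-7, -8).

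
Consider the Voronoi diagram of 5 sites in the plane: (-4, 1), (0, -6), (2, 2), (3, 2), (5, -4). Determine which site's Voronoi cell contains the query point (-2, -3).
Nearest site = (0, -6)

The Voronoi cell of site s contains exactly those query points closer to s than to any other site. Compute squared distances from q = (-2, -3) to each site:
  (0 − -2)² + (-6 − -3)² = 13
  (-4 − -2)² + (1 − -3)² = 20
  (2 − -2)² + (2 − -3)² = 41
  (3 − -2)² + (2 − -3)² = 50
  (5 − -2)² + (-4 − -3)² = 50
Minimum is attained by (0, -6), so q lies in its Voronoi cell.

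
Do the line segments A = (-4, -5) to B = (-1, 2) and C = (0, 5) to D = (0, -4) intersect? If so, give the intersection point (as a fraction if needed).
No (intersection of containing lines falls outside at least one segment)

Parametrize and solve: t = 4/3, s = 2/27. At least one of these is outside [0, 1], so the segments do not intersect.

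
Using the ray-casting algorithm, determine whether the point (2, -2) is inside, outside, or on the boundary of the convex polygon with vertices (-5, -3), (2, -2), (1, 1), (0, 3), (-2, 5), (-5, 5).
The point (2, -2) lies on the polygon boundary

Boundary check: the query satisfies the collinearity and bounding-box conditions for some polygon edge, so it lies exactly on the boundary.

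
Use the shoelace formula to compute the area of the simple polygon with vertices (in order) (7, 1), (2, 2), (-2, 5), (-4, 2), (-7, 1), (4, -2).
Area = 40

Shoelace formula: Area = (1/2) |Σ_i (x_i · y_{i+1} − x_{i+1} · y_i)| (indices mod n). Compute each cross term:
  (7)(2) − (2)(1) = 12
  (2)(5) − (-2)(2) = 14
  (-2)(2) − (-4)(5) = 16
  (-4)(1) − (-7)(2) = 10
  (-7)(-2) − (4)(1) = 10
  (4)(1) − (7)(-2) = 18
Sum = 80, so (signed) Area = 80/2 = 40, |Area| = 40.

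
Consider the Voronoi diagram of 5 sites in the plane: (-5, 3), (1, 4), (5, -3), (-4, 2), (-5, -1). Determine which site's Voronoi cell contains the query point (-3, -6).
Nearest site = (-5, -1)

The Voronoi cell of site s contains exactly those query points closer to s than to any other site. Compute squared distances from q = (-3, -6) to each site:
  (-5 − -3)² + (-1 − -6)² = 29
  (-4 − -3)² + (2 − -6)² = 65
  (5 − -3)² + (-3 − -6)² = 73
  (-5 − -3)² + (3 − -6)² = 85
  (1 − -3)² + (4 − -6)² = 116
Minimum is attained by (-5, -1), so q lies in its Voronoi cell.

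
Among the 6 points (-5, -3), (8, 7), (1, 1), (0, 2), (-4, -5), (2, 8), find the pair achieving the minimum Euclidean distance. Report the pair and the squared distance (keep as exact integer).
Pair = ((1, 1), (0, 2)); squared distance = 2

Compute all C(6, 2) = 15 pairwise squared distances (x_i − x_j)² + (y_i − y_j)². The minimum is 2, attained by the pair ((1, 1), (0, 2)).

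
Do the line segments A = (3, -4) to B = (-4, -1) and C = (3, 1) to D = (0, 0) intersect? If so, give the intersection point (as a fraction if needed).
No (intersection of containing lines falls outside at least one segment)

Parametrize and solve: t = 15/16, s = 35/16. At least one of these is outside [0, 1], so the segments do not intersect.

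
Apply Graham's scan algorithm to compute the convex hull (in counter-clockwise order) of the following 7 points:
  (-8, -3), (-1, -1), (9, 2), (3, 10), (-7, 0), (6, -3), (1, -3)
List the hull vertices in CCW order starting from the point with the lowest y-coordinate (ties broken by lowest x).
Hull (CCW) = [(-8, -3), (6, -3), (9, 2), (3, 10), (-7, 0)]

Graham scan procedure:
  1. Find the pivot p₀ = point with lowest y (tie → lowest x): (-8, -3).
  2. Sort the remaining points by polar angle around p₀.
  3. Walk through sorted points, maintaining a stack; pop the top while the last three entries make a non-left turn (cross product ≤ 0).
  4. Final stack is the convex hull in CCW order: (-8, -3), (6, -3), (9, 2), (3, 10), (-7, 0).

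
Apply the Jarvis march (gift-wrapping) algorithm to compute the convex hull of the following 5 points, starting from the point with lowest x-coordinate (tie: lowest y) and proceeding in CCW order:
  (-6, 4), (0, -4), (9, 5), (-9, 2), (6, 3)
Hull (CCW) = [(-9, 2), (0, -4), (9, 5), (-6, 4)]

Jarvis march: at each step, from the current hull vertex p, select the next vertex q as the point such that every other point lies strictly to the left of (or on) the directed line p → q. (Equivalently: for every other point r, the cross product (q − p) × (r − p) ≥ 0.)
Starting point (lowest x, tie lowest y): (-9, 2). Wrap until returning to start. Resulting hull: (-9, 2), (0, -4), (9, 5), (-6, 4).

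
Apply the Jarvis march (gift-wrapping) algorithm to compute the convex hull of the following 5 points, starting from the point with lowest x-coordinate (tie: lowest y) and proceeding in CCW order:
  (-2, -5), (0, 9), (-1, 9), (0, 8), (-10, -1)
Hull (CCW) = [(-10, -1), (-2, -5), (0, 8), (0, 9), (-1, 9)]

Jarvis march: at each step, from the current hull vertex p, select the next vertex q as the point such that every other point lies strictly to the left of (or on) the directed line p → q. (Equivalently: for every other point r, the cross product (q − p) × (r − p) ≥ 0.)
Starting point (lowest x, tie lowest y): (-10, -1). Wrap until returning to start. Resulting hull: (-10, -1), (-2, -5), (0, 8), (0, 9), (-1, 9).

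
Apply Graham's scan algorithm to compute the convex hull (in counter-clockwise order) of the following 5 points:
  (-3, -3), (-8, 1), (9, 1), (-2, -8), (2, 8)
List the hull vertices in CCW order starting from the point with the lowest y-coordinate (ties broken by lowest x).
Hull (CCW) = [(-2, -8), (9, 1), (2, 8), (-8, 1)]

Graham scan procedure:
  1. Find the pivot p₀ = point with lowest y (tie → lowest x): (-2, -8).
  2. Sort the remaining points by polar angle around p₀.
  3. Walk through sorted points, maintaining a stack; pop the top while the last three entries make a non-left turn (cross product ≤ 0).
  4. Final stack is the convex hull in CCW order: (-2, -8), (9, 1), (2, 8), (-8, 1).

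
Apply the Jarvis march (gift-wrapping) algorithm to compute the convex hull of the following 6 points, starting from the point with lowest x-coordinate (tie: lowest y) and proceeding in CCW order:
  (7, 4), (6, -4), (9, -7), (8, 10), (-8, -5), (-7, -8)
Hull (CCW) = [(-8, -5), (-7, -8), (9, -7), (8, 10)]

Jarvis march: at each step, from the current hull vertex p, select the next vertex q as the point such that every other point lies strictly to the left of (or on) the directed line p → q. (Equivalently: for every other point r, the cross product (q − p) × (r − p) ≥ 0.)
Starting point (lowest x, tie lowest y): (-8, -5). Wrap until returning to start. Resulting hull: (-8, -5), (-7, -8), (9, -7), (8, 10).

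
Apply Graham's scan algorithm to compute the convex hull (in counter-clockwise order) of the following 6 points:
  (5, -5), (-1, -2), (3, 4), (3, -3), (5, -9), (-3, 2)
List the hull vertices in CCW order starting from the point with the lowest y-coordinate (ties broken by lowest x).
Hull (CCW) = [(5, -9), (5, -5), (3, 4), (-3, 2), (-1, -2)]

Graham scan procedure:
  1. Find the pivot p₀ = point with lowest y (tie → lowest x): (5, -9).
  2. Sort the remaining points by polar angle around p₀.
  3. Walk through sorted points, maintaining a stack; pop the top while the last three entries make a non-left turn (cross product ≤ 0).
  4. Final stack is the convex hull in CCW order: (5, -9), (5, -5), (3, 4), (-3, 2), (-1, -2).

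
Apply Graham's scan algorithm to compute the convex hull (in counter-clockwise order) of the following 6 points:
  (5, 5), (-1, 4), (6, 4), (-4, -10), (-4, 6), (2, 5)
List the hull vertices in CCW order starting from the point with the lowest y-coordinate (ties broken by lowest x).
Hull (CCW) = [(-4, -10), (6, 4), (5, 5), (-4, 6)]

Graham scan procedure:
  1. Find the pivot p₀ = point with lowest y (tie → lowest x): (-4, -10).
  2. Sort the remaining points by polar angle around p₀.
  3. Walk through sorted points, maintaining a stack; pop the top while the last three entries make a non-left turn (cross product ≤ 0).
  4. Final stack is the convex hull in CCW order: (-4, -10), (6, 4), (5, 5), (-4, 6).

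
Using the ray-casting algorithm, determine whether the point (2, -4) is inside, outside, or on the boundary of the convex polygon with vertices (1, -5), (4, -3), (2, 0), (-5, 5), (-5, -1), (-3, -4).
The point (2, -4) lies strictly inside the polygon

Cast a horizontal ray to the right from the query point and count how many polygon edges it crosses (each edge strictly once or zero times, handled with the usual half-open convention). 
Parity of crossings → odd ⇒ inside.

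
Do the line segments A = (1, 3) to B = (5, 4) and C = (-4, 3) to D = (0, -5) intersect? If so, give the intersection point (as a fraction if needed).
No (intersection of containing lines falls outside at least one segment)

Parametrize and solve: t = -10/9, s = 5/36. At least one of these is outside [0, 1], so the segments do not intersect.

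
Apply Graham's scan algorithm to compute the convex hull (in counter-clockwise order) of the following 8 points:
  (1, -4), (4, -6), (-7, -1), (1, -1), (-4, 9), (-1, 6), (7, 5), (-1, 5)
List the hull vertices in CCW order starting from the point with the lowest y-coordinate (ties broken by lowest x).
Hull (CCW) = [(4, -6), (7, 5), (-4, 9), (-7, -1)]

Graham scan procedure:
  1. Find the pivot p₀ = point with lowest y (tie → lowest x): (4, -6).
  2. Sort the remaining points by polar angle around p₀.
  3. Walk through sorted points, maintaining a stack; pop the top while the last three entries make a non-left turn (cross product ≤ 0).
  4. Final stack is the convex hull in CCW order: (4, -6), (7, 5), (-4, 9), (-7, -1).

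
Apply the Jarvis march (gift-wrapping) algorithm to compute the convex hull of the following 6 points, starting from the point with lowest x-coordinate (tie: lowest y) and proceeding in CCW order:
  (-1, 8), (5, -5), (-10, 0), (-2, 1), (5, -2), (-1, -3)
Hull (CCW) = [(-10, 0), (5, -5), (5, -2), (-1, 8)]

Jarvis march: at each step, from the current hull vertex p, select the next vertex q as the point such that every other point lies strictly to the left of (or on) the directed line p → q. (Equivalently: for every other point r, the cross product (q − p) × (r − p) ≥ 0.)
Starting point (lowest x, tie lowest y): (-10, 0). Wrap until returning to start. Resulting hull: (-10, 0), (5, -5), (5, -2), (-1, 8).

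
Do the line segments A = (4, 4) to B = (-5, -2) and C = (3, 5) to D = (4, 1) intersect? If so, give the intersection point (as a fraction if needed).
Yes; intersection at (47/14, 25/7) (t = 1/14 on AB, s = 5/14 on CD)

Parametrize AB as A + t(B − A) = (4 + -9 t, 4 + -6 t) and CD as C + s(D − C) = (3 + 1 s, 5 + -4 s). Solve the linear system for (t, s). Determinant = -42 ≠ 0, so a unique intersection of the containing lines exists. Solution: t = 1/14, s = 5/14 — both in [0, 1], so the segments cross. Intersection point: (47/14, 25/7).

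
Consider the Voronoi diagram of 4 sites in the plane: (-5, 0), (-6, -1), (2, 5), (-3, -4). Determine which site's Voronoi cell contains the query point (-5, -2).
Nearest site = (-6, -1)

The Voronoi cell of site s contains exactly those query points closer to s than to any other site. Compute squared distances from q = (-5, -2) to each site:
  (-6 − -5)² + (-1 − -2)² = 2
  (-5 − -5)² + (0 − -2)² = 4
  (-3 − -5)² + (-4 − -2)² = 8
  (2 − -5)² + (5 − -2)² = 98
Minimum is attained by (-6, -1), so q lies in its Voronoi cell.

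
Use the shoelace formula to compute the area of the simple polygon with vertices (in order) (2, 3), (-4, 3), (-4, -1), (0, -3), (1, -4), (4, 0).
Area = 77/2

Shoelace formula: Area = (1/2) |Σ_i (x_i · y_{i+1} − x_{i+1} · y_i)| (indices mod n). Compute each cross term:
  (2)(3) − (-4)(3) = 18
  (-4)(-1) − (-4)(3) = 16
  (-4)(-3) − (0)(-1) = 12
  (0)(-4) − (1)(-3) = 3
  (1)(0) − (4)(-4) = 16
  (4)(3) − (2)(0) = 12
Sum = 77, so (signed) Area = 77/2 = 77/2, |Area| = 77/2.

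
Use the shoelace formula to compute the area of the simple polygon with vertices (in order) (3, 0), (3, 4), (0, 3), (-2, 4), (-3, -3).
Area = 27

Shoelace formula: Area = (1/2) |Σ_i (x_i · y_{i+1} − x_{i+1} · y_i)| (indices mod n). Compute each cross term:
  (3)(4) − (3)(0) = 12
  (3)(3) − (0)(4) = 9
  (0)(4) − (-2)(3) = 6
  (-2)(-3) − (-3)(4) = 18
  (-3)(0) − (3)(-3) = 9
Sum = 54, so (signed) Area = 54/2 = 27, |Area| = 27.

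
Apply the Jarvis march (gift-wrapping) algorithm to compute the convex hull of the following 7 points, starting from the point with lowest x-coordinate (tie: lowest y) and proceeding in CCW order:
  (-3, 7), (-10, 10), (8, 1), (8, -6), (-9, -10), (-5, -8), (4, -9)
Hull (CCW) = [(-10, 10), (-9, -10), (4, -9), (8, -6), (8, 1), (-3, 7)]

Jarvis march: at each step, from the current hull vertex p, select the next vertex q as the point such that every other point lies strictly to the left of (or on) the directed line p → q. (Equivalently: for every other point r, the cross product (q − p) × (r − p) ≥ 0.)
Starting point (lowest x, tie lowest y): (-10, 10). Wrap until returning to start. Resulting hull: (-10, 10), (-9, -10), (4, -9), (8, -6), (8, 1), (-3, 7).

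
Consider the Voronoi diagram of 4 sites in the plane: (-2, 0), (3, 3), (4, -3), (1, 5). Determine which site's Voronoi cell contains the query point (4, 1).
Nearest site = (3, 3)

The Voronoi cell of site s contains exactly those query points closer to s than to any other site. Compute squared distances from q = (4, 1) to each site:
  (3 − 4)² + (3 − 1)² = 5
  (4 − 4)² + (-3 − 1)² = 16
  (1 − 4)² + (5 − 1)² = 25
  (-2 − 4)² + (0 − 1)² = 37
Minimum is attained by (3, 3), so q lies in its Voronoi cell.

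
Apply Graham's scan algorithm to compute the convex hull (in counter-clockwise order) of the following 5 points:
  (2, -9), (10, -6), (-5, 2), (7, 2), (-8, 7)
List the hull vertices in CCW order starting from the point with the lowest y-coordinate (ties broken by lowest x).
Hull (CCW) = [(2, -9), (10, -6), (7, 2), (-8, 7), (-5, 2)]

Graham scan procedure:
  1. Find the pivot p₀ = point with lowest y (tie → lowest x): (2, -9).
  2. Sort the remaining points by polar angle around p₀.
  3. Walk through sorted points, maintaining a stack; pop the top while the last three entries make a non-left turn (cross product ≤ 0).
  4. Final stack is the convex hull in CCW order: (2, -9), (10, -6), (7, 2), (-8, 7), (-5, 2).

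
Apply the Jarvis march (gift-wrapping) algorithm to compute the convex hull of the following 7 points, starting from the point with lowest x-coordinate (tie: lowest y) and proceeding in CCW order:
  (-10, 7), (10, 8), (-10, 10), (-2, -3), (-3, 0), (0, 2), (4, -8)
Hull (CCW) = [(-10, 7), (-2, -3), (4, -8), (10, 8), (-10, 10)]

Jarvis march: at each step, from the current hull vertex p, select the next vertex q as the point such that every other point lies strictly to the left of (or on) the directed line p → q. (Equivalently: for every other point r, the cross product (q − p) × (r − p) ≥ 0.)
Starting point (lowest x, tie lowest y): (-10, 7). Wrap until returning to start. Resulting hull: (-10, 7), (-2, -3), (4, -8), (10, 8), (-10, 10).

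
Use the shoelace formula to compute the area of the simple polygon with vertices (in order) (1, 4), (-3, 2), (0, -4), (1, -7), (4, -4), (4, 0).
Area = 43

Shoelace formula: Area = (1/2) |Σ_i (x_i · y_{i+1} − x_{i+1} · y_i)| (indices mod n). Compute each cross term:
  (1)(2) − (-3)(4) = 14
  (-3)(-4) − (0)(2) = 12
  (0)(-7) − (1)(-4) = 4
  (1)(-4) − (4)(-7) = 24
  (4)(0) − (4)(-4) = 16
  (4)(4) − (1)(0) = 16
Sum = 86, so (signed) Area = 86/2 = 43, |Area| = 43.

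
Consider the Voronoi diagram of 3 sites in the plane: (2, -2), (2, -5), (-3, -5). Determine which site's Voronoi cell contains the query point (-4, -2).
Nearest site = (-3, -5)

The Voronoi cell of site s contains exactly those query points closer to s than to any other site. Compute squared distances from q = (-4, -2) to each site:
  (-3 − -4)² + (-5 − -2)² = 10
  (2 − -4)² + (-2 − -2)² = 36
  (2 − -4)² + (-5 − -2)² = 45
Minimum is attained by (-3, -5), so q lies in its Voronoi cell.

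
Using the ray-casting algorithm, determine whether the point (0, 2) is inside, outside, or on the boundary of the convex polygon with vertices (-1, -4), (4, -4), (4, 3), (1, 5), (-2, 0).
The point (0, 2) lies strictly inside the polygon

Cast a horizontal ray to the right from the query point and count how many polygon edges it crosses (each edge strictly once or zero times, handled with the usual half-open convention). 
Parity of crossings → odd ⇒ inside.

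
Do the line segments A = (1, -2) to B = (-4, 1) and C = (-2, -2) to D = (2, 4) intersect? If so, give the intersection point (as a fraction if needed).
Yes; intersection at (-8/7, -5/7) (t = 3/7 on AB, s = 3/14 on CD)

Parametrize AB as A + t(B − A) = (1 + -5 t, -2 + 3 t) and CD as C + s(D − C) = (-2 + 4 s, -2 + 6 s). Solve the linear system for (t, s). Determinant = 42 ≠ 0, so a unique intersection of the containing lines exists. Solution: t = 3/7, s = 3/14 — both in [0, 1], so the segments cross. Intersection point: (-8/7, -5/7).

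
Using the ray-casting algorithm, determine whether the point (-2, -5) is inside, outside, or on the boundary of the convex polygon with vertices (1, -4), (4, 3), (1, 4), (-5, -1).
The point (-2, -5) lies strictly outside the polygon

Cast a horizontal ray to the right from the query point and count how many polygon edges it crosses (each edge strictly once or zero times, handled with the usual half-open convention). 
Parity of crossings → even ⇒ outside.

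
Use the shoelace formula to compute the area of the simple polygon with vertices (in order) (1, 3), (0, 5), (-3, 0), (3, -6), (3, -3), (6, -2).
Area = 79/2

Shoelace formula: Area = (1/2) |Σ_i (x_i · y_{i+1} − x_{i+1} · y_i)| (indices mod n). Compute each cross term:
  (1)(5) − (0)(3) = 5
  (0)(0) − (-3)(5) = 15
  (-3)(-6) − (3)(0) = 18
  (3)(-3) − (3)(-6) = 9
  (3)(-2) − (6)(-3) = 12
  (6)(3) − (1)(-2) = 20
Sum = 79, so (signed) Area = 79/2 = 79/2, |Area| = 79/2.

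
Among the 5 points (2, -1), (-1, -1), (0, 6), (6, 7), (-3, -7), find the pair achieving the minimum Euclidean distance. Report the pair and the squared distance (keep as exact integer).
Pair = ((2, -1), (-1, -1)); squared distance = 9

Compute all C(5, 2) = 10 pairwise squared distances (x_i − x_j)² + (y_i − y_j)². The minimum is 9, attained by the pair ((2, -1), (-1, -1)).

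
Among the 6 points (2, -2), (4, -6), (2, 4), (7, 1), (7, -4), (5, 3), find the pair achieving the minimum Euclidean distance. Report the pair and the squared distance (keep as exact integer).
Pair = ((7, 1), (5, 3)); squared distance = 8

Compute all C(6, 2) = 15 pairwise squared distances (x_i − x_j)² + (y_i − y_j)². The minimum is 8, attained by the pair ((7, 1), (5, 3)).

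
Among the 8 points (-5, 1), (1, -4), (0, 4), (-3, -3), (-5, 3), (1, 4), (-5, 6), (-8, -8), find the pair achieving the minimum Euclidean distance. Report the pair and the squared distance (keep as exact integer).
Pair = ((0, 4), (1, 4)); squared distance = 1

Compute all C(8, 2) = 28 pairwise squared distances (x_i − x_j)² + (y_i − y_j)². The minimum is 1, attained by the pair ((0, 4), (1, 4)).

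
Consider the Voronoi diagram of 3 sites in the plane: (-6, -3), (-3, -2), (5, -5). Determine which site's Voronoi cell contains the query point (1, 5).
Nearest site = (-3, -2)

The Voronoi cell of site s contains exactly those query points closer to s than to any other site. Compute squared distances from q = (1, 5) to each site:
  (-3 − 1)² + (-2 − 5)² = 65
  (-6 − 1)² + (-3 − 5)² = 113
  (5 − 1)² + (-5 − 5)² = 116
Minimum is attained by (-3, -2), so q lies in its Voronoi cell.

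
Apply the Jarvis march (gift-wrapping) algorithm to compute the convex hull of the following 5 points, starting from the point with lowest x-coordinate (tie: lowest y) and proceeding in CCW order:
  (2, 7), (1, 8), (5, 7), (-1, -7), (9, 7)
Hull (CCW) = [(-1, -7), (9, 7), (1, 8)]

Jarvis march: at each step, from the current hull vertex p, select the next vertex q as the point such that every other point lies strictly to the left of (or on) the directed line p → q. (Equivalently: for every other point r, the cross product (q − p) × (r − p) ≥ 0.)
Starting point (lowest x, tie lowest y): (-1, -7). Wrap until returning to start. Resulting hull: (-1, -7), (9, 7), (1, 8).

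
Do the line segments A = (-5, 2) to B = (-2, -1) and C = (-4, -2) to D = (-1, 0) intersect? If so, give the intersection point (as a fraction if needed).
Yes; intersection at (-11/5, -4/5) (t = 14/15 on AB, s = 3/5 on CD)

Parametrize AB as A + t(B − A) = (-5 + 3 t, 2 + -3 t) and CD as C + s(D − C) = (-4 + 3 s, -2 + 2 s). Solve the linear system for (t, s). Determinant = -15 ≠ 0, so a unique intersection of the containing lines exists. Solution: t = 14/15, s = 3/5 — both in [0, 1], so the segments cross. Intersection point: (-11/5, -4/5).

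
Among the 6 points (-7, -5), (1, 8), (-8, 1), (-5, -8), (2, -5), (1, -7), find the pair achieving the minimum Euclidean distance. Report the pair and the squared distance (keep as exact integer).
Pair = ((2, -5), (1, -7)); squared distance = 5

Compute all C(6, 2) = 15 pairwise squared distances (x_i − x_j)² + (y_i − y_j)². The minimum is 5, attained by the pair ((2, -5), (1, -7)).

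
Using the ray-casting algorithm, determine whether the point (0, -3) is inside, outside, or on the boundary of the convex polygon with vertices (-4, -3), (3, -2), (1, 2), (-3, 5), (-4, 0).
The point (0, -3) lies strictly outside the polygon

Cast a horizontal ray to the right from the query point and count how many polygon edges it crosses (each edge strictly once or zero times, handled with the usual half-open convention). 
Parity of crossings → even ⇒ outside.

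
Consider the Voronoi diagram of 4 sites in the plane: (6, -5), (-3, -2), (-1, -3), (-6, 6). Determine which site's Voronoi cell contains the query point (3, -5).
Nearest site = (6, -5)

The Voronoi cell of site s contains exactly those query points closer to s than to any other site. Compute squared distances from q = (3, -5) to each site:
  (6 − 3)² + (-5 − -5)² = 9
  (-1 − 3)² + (-3 − -5)² = 20
  (-3 − 3)² + (-2 − -5)² = 45
  (-6 − 3)² + (6 − -5)² = 202
Minimum is attained by (6, -5), so q lies in its Voronoi cell.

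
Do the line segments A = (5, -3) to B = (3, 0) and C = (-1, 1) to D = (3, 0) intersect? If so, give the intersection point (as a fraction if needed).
Yes; intersection at (3, 0) (t = 1 on AB, s = 1 on CD)

Parametrize AB as A + t(B − A) = (5 + -2 t, -3 + 3 t) and CD as C + s(D − C) = (-1 + 4 s, 1 + -1 s). Solve the linear system for (t, s). Determinant = 10 ≠ 0, so a unique intersection of the containing lines exists. Solution: t = 1, s = 1 — both in [0, 1], so the segments cross. Intersection point: (3, 0).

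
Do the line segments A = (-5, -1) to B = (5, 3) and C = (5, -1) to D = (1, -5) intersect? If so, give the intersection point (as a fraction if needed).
No (intersection of containing lines falls outside at least one segment)

Parametrize and solve: t = 5/3, s = -5/3. At least one of these is outside [0, 1], so the segments do not intersect.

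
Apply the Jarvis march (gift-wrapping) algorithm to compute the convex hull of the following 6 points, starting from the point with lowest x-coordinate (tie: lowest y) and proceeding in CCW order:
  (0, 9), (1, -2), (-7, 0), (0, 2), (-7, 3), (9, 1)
Hull (CCW) = [(-7, 0), (1, -2), (9, 1), (0, 9), (-7, 3)]

Jarvis march: at each step, from the current hull vertex p, select the next vertex q as the point such that every other point lies strictly to the left of (or on) the directed line p → q. (Equivalently: for every other point r, the cross product (q − p) × (r − p) ≥ 0.)
Starting point (lowest x, tie lowest y): (-7, 0). Wrap until returning to start. Resulting hull: (-7, 0), (1, -2), (9, 1), (0, 9), (-7, 3).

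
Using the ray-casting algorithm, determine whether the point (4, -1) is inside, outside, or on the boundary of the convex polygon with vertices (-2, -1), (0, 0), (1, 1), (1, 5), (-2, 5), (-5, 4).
The point (4, -1) lies strictly outside the polygon

Cast a horizontal ray to the right from the query point and count how many polygon edges it crosses (each edge strictly once or zero times, handled with the usual half-open convention). 
Parity of crossings → even ⇒ outside.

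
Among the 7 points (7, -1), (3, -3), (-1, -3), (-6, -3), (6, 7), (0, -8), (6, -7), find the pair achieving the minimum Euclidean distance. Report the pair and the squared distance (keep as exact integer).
Pair = ((3, -3), (-1, -3)); squared distance = 16

Compute all C(7, 2) = 21 pairwise squared distances (x_i − x_j)² + (y_i − y_j)². The minimum is 16, attained by the pair ((3, -3), (-1, -3)).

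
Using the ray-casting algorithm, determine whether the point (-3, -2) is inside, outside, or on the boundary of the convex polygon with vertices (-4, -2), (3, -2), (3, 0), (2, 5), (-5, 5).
The point (-3, -2) lies on the polygon boundary

Boundary check: the query satisfies the collinearity and bounding-box conditions for some polygon edge, so it lies exactly on the boundary.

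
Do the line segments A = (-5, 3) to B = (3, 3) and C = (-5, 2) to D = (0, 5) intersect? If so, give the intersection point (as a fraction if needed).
Yes; intersection at (-10/3, 3) (t = 5/24 on AB, s = 1/3 on CD)

Parametrize AB as A + t(B − A) = (-5 + 8 t, 3 + 0 t) and CD as C + s(D − C) = (-5 + 5 s, 2 + 3 s). Solve the linear system for (t, s). Determinant = -24 ≠ 0, so a unique intersection of the containing lines exists. Solution: t = 5/24, s = 1/3 — both in [0, 1], so the segments cross. Intersection point: (-10/3, 3).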